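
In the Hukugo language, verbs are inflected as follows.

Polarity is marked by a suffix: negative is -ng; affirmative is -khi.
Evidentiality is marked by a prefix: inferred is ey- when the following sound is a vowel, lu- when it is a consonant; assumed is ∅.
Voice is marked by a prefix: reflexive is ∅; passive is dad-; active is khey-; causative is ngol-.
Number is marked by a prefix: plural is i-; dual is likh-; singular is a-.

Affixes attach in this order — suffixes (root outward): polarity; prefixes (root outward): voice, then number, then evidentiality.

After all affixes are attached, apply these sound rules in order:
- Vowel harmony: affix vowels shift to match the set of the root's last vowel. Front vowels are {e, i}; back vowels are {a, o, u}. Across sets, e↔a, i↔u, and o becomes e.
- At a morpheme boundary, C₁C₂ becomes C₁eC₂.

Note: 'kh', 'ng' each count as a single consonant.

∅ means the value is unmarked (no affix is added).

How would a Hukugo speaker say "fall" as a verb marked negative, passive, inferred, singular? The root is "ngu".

ayadadengung

Attach voice passive dad- → dadngu.
Attach number singular a- → adadngu.
Attach polarity negative -ng → adadngung.
Attach evidentiality inferred ey- (before vowel 'a') → eyadadngung.
Apply vowel harmony: eyadadngung → ayadadngung.
Apply epenthesis: ayadadngung → ayadadengung.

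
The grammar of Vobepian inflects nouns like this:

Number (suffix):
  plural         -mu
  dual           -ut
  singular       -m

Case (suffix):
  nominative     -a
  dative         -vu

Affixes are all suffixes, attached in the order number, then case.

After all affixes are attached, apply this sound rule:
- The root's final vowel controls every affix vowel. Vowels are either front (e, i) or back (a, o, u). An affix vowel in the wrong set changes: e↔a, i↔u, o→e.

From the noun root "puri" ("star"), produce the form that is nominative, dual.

puriite

Attach number dual -ut → puriut.
Attach case nominative -a → puriuta.
Apply vowel harmony: puriuta → puriite.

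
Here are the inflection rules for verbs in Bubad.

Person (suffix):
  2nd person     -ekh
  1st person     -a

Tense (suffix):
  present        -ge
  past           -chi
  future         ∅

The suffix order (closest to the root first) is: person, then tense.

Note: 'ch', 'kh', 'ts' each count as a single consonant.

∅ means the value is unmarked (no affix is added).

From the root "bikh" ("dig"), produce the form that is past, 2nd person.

bikhekhchi

Attach person 2nd person -ekh → bikhekh.
Attach tense past -chi → bikhekhchi.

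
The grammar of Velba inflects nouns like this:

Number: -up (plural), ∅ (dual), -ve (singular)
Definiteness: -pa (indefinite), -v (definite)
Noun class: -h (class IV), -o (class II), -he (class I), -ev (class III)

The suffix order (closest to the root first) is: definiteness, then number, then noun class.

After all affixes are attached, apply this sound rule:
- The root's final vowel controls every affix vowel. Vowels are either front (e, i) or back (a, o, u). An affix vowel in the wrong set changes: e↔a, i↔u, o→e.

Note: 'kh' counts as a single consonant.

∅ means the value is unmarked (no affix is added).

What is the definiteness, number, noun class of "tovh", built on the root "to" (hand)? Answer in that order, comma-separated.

definite, dual, class IV

Segment: to-v-h.
definiteness: -v → definite.
number: ∅ → dual.
noun class: -h → class IV.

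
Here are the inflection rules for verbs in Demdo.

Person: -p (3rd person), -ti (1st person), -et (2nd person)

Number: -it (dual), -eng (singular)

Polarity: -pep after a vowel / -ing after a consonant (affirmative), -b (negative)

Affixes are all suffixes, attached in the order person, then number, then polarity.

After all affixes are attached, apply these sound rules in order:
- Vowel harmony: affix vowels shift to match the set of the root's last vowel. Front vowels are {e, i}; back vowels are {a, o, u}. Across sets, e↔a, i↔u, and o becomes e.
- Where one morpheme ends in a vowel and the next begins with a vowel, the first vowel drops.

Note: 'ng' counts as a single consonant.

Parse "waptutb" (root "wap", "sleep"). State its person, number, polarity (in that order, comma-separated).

1st person, dual, negative

Segment: wap-ti-it-b.
person: -ti → 1st person.
number: -it → dual.
polarity: -b → negative.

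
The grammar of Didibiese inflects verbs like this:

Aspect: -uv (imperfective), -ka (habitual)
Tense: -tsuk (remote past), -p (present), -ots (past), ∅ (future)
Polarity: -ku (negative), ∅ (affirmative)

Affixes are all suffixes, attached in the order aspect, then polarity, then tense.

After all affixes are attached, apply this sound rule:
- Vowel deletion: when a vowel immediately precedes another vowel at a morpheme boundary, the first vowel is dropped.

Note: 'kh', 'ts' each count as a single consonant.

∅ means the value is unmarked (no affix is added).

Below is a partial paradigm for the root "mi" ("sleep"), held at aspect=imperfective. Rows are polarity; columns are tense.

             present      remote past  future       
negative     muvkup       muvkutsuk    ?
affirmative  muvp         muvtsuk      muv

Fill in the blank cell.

muvku

Attach aspect imperfective -uv → miuv.
Attach polarity negative -ku → miuvku.
tense = future: zero marking, form stays miuvku.
Apply vowel deletion: miuvku → muvku.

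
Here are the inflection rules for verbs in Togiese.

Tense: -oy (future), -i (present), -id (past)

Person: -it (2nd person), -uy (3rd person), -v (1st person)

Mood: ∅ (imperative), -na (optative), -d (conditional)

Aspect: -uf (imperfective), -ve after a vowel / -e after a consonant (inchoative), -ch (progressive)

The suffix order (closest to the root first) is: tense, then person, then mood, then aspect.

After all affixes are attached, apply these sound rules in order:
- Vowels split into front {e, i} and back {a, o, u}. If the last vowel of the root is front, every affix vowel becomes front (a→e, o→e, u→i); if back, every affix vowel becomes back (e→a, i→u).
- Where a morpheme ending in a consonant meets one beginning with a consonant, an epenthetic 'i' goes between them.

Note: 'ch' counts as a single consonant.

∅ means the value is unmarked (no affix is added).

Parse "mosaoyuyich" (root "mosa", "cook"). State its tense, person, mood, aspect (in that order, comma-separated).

Segment: mosa-oy-uy-ch.
tense: -oy → future.
person: -uy → 3rd person.
mood: ∅ → imperative.
aspect: -ch → progressive.

future, 3rd person, imperative, progressive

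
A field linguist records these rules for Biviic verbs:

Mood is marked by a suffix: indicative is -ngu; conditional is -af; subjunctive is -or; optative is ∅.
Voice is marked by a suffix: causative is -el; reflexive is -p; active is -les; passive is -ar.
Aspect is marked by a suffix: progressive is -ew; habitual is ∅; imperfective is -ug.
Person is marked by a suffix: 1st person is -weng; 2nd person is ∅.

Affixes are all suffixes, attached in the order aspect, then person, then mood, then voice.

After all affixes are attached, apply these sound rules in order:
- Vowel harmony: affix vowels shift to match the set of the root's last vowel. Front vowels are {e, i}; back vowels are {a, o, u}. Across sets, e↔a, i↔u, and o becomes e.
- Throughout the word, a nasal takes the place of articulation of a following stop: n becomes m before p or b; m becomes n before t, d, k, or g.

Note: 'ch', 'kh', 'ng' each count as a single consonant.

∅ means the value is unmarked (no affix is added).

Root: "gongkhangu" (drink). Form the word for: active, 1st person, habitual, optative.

aspect = habitual: zero marking, form stays gongkhangu.
Attach person 1st person -weng → gongkhanguweng.
mood = optative: zero marking, form stays gongkhanguweng.
Attach voice active -les → gongkhanguwengles.
Apply vowel harmony: gongkhanguwengles → gongkhanguwanglas.
Nasal assimilation: no change.

gongkhanguwanglas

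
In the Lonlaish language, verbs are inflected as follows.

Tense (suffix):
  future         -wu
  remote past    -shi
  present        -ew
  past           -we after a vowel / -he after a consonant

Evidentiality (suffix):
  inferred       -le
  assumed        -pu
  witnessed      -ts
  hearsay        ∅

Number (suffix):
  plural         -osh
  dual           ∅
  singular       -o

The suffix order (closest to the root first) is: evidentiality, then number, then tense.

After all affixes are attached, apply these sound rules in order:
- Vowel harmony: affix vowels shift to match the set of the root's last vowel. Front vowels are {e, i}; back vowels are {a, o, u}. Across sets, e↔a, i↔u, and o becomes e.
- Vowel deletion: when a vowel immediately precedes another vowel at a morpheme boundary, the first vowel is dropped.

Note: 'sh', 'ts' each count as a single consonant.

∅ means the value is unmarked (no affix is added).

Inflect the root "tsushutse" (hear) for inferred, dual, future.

tsushutselewi

Attach evidentiality inferred -le → tsushutsele.
number = dual: zero marking, form stays tsushutsele.
Attach tense future -wu → tsushutselewu.
Apply vowel harmony: tsushutselewu → tsushutselewi.
Vowel deletion: no change.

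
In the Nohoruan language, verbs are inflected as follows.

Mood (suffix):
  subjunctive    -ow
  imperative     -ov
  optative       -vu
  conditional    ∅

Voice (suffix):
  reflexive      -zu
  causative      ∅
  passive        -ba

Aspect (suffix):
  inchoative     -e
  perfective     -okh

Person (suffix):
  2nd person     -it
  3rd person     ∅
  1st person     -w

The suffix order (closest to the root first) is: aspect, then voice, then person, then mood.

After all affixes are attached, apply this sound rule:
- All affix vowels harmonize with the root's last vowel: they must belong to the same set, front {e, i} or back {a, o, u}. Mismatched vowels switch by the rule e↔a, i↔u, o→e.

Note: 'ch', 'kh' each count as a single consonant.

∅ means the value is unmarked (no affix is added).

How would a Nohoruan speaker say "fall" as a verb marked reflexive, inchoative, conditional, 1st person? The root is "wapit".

Attach aspect inchoative -e → wapite.
Attach voice reflexive -zu → wapitezu.
Attach person 1st person -w → wapitezuw.
mood = conditional: zero marking, form stays wapitezuw.
Apply vowel harmony: wapitezuw → wapiteziw.

wapiteziw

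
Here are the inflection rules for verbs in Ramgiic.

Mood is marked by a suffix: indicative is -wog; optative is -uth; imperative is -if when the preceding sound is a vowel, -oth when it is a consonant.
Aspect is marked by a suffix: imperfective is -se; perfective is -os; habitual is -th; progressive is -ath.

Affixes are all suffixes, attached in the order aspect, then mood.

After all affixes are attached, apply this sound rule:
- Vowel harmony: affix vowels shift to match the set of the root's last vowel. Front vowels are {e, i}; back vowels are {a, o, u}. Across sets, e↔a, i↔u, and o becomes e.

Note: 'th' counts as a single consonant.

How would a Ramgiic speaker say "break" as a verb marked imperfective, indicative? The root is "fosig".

fosigseweg

Attach aspect imperfective -se → fosigse.
Attach mood indicative -wog → fosigsewog.
Apply vowel harmony: fosigsewog → fosigseweg.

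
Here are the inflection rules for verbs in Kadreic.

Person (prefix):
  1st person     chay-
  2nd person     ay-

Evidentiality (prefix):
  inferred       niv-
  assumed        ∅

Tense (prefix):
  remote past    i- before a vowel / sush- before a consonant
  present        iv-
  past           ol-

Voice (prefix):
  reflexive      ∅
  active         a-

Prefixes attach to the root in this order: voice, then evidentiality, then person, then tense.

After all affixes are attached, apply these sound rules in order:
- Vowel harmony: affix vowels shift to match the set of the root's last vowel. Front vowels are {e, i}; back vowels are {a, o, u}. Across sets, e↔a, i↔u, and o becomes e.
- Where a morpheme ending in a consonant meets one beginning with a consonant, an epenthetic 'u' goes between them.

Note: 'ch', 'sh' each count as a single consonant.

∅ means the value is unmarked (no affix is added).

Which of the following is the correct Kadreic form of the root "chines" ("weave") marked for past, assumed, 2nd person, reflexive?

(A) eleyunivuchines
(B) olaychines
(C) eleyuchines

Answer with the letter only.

voice = reflexive: zero marking, form stays chines.
evidentiality = assumed: zero marking, form stays chines.
Attach person 2nd person ay- → aychines.
Attach tense past ol- → olaychines.
Apply vowel harmony: olaychines → eleychines.
Apply epenthesis: eleychines → eleyuchines.
So the correct form is eleyuchines, option (C).
(A) eleyunivuchines is wrong: it uses inferred instead of assumed for evidentiality.
(B) olaychines is wrong: it fails to apply the sound rule(s).

C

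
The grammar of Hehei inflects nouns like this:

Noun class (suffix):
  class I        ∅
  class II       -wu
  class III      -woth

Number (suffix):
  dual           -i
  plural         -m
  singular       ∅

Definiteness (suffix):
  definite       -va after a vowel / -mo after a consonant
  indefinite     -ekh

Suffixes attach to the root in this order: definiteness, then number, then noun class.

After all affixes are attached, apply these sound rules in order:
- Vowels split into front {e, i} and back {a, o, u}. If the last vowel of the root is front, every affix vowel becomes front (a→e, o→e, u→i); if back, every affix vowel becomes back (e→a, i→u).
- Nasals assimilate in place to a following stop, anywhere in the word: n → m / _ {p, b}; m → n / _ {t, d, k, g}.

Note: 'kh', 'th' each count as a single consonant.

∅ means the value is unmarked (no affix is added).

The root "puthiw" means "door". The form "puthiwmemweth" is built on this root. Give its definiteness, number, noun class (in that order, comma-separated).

definite, plural, class III

Segment: puthiw-mo-m-woth.
definiteness: -va/mo → definite.
number: -m → plural.
noun class: -woth → class III.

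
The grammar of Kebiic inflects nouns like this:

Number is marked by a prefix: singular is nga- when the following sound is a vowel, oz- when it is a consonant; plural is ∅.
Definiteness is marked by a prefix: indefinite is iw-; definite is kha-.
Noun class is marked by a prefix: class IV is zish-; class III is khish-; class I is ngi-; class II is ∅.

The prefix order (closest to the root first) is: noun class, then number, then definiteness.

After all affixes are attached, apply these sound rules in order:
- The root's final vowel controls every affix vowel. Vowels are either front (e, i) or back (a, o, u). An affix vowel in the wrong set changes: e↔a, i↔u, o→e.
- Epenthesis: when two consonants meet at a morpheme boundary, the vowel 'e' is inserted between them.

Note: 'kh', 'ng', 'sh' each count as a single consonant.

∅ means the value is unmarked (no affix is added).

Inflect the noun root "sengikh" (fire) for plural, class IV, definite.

Attach noun class class IV zish- → zishsengikh.
number = plural: zero marking, form stays zishsengikh.
Attach definiteness definite kha- → khazishsengikh.
Apply vowel harmony: khazishsengikh → khezishsengikh.
Apply epenthesis: khezishsengikh → khezishesengikh.

khezishesengikh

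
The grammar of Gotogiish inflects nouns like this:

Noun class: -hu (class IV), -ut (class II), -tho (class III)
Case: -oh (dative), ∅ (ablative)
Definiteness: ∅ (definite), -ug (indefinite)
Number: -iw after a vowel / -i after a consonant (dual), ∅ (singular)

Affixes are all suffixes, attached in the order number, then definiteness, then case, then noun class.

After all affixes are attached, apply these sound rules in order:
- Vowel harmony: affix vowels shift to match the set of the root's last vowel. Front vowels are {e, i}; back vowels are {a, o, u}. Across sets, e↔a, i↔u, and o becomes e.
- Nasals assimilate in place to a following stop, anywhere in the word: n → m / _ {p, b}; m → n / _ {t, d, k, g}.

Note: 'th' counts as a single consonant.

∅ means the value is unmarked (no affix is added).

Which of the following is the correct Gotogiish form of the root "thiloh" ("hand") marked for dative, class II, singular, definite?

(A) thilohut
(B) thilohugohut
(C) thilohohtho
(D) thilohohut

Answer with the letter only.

number = singular: zero marking, form stays thiloh.
definiteness = definite: zero marking, form stays thiloh.
Attach case dative -oh → thilohoh.
Attach noun class class II -ut → thilohohut.
Vowel harmony: no change.
Nasal assimilation: no change.
So the correct form is thilohohut, option (D).
(C) thilohohtho is wrong: it uses class III instead of class II for noun class.
(B) thilohugohut is wrong: it uses indefinite instead of definite for definiteness.
(A) thilohut is wrong: it uses ablative instead of dative for case.

D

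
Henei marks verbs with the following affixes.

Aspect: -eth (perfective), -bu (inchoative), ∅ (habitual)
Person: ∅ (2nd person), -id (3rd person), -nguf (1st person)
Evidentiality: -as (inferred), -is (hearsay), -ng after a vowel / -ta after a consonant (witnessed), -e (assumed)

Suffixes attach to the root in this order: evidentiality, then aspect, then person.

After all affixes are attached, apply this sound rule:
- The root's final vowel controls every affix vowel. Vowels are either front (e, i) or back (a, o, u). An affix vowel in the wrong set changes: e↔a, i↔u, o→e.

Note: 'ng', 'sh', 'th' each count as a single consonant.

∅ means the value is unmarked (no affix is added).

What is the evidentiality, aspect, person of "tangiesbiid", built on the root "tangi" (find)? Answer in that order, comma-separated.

Segment: tangi-as-bu-id.
evidentiality: -as → inferred.
aspect: -bu → inchoative.
person: -id → 3rd person.

inferred, inchoative, 3rd person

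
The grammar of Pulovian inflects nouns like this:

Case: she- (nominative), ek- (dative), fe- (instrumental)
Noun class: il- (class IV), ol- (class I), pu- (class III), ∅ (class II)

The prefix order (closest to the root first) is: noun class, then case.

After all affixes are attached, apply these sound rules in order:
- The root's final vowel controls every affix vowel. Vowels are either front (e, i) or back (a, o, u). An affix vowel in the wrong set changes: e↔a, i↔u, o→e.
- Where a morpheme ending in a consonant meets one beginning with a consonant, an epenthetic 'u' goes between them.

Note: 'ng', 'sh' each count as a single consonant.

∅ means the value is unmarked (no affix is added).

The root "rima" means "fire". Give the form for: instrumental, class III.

Attach noun class class III pu- → purima.
Attach case instrumental fe- → fepurima.
Apply vowel harmony: fepurima → fapurima.
Epenthesis: no change.

fapurima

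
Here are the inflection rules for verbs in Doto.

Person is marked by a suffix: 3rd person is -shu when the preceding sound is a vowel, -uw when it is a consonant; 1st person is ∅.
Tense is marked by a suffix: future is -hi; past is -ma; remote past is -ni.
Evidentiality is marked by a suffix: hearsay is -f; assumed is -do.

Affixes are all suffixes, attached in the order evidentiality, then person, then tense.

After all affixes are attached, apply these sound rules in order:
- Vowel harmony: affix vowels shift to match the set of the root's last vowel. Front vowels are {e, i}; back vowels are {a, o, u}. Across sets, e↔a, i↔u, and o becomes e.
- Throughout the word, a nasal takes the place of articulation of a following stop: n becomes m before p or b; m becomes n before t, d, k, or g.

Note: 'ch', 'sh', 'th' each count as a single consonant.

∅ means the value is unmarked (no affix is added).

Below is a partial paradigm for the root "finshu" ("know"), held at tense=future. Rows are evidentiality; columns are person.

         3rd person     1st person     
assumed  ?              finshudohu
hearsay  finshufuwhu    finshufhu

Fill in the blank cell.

Attach evidentiality assumed -do → finshudo.
Attach person 3rd person -shu (after vowel 'o') → finshudoshu.
Attach tense future -hi → finshudoshuhi.
Apply vowel harmony: finshudoshuhi → finshudoshuhu.
Nasal assimilation: no change.

finshudoshuhu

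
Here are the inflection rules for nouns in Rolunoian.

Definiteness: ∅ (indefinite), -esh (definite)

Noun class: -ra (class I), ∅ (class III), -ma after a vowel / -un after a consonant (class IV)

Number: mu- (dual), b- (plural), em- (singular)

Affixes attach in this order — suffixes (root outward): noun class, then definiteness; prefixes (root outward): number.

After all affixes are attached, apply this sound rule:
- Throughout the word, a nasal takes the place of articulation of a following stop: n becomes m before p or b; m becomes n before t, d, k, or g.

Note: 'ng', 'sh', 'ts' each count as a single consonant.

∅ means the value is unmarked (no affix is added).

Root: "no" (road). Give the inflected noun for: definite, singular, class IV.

Attach noun class class IV -ma (after vowel 'o') → noma.
Attach number singular em- → emnoma.
Attach definiteness definite -esh → emnomaesh.
Nasal assimilation: no change.

emnomaesh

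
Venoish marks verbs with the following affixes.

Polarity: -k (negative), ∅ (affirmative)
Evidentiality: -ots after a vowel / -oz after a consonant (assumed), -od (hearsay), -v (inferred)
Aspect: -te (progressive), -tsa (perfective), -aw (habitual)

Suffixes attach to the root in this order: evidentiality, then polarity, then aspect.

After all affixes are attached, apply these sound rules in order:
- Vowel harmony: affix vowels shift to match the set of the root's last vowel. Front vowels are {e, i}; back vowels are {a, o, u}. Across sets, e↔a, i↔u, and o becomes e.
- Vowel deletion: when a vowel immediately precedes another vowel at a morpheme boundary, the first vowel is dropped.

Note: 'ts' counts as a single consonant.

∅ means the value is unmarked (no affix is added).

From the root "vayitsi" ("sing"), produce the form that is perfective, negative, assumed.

vayitsetsktse

Attach evidentiality assumed -ots (after vowel 'i') → vayitsiots.
Attach polarity negative -k → vayitsiotsk.
Attach aspect perfective -tsa → vayitsiotsktsa.
Apply vowel harmony: vayitsiotsktsa → vayitsietsktse.
Apply vowel deletion: vayitsietsktse → vayitsetsktse.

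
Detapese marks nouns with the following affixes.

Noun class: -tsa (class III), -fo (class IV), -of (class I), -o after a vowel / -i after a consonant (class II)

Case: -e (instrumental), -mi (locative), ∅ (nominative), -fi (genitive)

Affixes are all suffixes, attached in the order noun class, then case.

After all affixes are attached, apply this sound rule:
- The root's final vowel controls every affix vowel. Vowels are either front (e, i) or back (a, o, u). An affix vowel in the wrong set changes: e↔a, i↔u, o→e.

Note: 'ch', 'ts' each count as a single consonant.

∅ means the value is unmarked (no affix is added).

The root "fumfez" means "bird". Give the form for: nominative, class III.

fumfeztse

Attach noun class class III -tsa → fumfeztsa.
case = nominative: zero marking, form stays fumfeztsa.
Apply vowel harmony: fumfeztsa → fumfeztse.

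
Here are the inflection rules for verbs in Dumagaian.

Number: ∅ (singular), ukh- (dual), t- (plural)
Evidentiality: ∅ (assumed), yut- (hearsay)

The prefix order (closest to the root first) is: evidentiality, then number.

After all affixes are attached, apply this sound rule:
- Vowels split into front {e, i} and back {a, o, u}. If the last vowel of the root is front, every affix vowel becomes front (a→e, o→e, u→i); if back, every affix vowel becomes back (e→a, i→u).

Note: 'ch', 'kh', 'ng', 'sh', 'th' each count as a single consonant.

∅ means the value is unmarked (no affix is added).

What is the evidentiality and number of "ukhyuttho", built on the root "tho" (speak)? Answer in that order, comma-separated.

Segment: ukh-yut-tho.
evidentiality: yut- → hearsay.
number: ukh- → dual.

hearsay, dual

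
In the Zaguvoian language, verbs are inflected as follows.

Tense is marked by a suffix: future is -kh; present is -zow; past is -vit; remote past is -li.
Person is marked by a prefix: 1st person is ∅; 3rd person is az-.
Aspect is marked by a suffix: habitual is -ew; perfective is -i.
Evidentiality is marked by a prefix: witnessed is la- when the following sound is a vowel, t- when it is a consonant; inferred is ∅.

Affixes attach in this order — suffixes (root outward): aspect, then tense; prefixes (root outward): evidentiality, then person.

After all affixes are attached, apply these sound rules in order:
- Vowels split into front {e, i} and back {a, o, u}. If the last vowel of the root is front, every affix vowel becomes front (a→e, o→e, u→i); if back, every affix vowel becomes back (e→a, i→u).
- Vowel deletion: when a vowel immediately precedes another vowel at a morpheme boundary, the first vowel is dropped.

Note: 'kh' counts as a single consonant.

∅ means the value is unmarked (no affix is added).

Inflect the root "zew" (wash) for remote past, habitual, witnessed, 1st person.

tzewewli

Attach evidentiality witnessed t- (before consonant 'z') → tzew.
person = 1st person: zero marking, form stays tzew.
Attach aspect habitual -ew → tzewew.
Attach tense remote past -li → tzewewli.
Vowel harmony: no change.
Vowel deletion: no change.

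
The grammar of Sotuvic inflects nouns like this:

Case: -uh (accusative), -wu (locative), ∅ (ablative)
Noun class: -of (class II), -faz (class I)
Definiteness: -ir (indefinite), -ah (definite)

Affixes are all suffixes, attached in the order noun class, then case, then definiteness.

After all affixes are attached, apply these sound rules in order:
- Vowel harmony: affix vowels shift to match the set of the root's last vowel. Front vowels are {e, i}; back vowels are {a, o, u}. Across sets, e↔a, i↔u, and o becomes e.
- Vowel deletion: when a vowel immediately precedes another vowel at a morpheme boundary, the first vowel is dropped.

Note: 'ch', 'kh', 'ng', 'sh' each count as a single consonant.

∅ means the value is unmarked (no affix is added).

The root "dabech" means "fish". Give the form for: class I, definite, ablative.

Attach noun class class I -faz → dabechfaz.
case = ablative: zero marking, form stays dabechfaz.
Attach definiteness definite -ah → dabechfazah.
Apply vowel harmony: dabechfazah → dabechfezeh.
Vowel deletion: no change.

dabechfezeh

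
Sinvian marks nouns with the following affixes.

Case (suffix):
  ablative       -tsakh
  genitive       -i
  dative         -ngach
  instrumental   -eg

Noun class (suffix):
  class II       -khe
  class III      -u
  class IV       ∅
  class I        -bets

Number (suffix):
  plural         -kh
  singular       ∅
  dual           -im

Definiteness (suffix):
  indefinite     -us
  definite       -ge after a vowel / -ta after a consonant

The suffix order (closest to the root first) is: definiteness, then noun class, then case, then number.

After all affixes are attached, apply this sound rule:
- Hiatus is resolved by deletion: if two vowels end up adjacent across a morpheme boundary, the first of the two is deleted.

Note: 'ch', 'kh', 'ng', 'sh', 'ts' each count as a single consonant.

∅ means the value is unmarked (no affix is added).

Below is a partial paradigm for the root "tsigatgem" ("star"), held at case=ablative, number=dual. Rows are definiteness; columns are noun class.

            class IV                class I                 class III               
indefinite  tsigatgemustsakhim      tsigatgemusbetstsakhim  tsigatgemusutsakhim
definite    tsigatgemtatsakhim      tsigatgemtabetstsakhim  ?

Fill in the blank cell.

tsigatgemtutsakhim

Attach definiteness definite -ta (after consonant 'm') → tsigatgemta.
Attach noun class class III -u → tsigatgemtau.
Attach case ablative -tsakh → tsigatgemtautsakh.
Attach number dual -im → tsigatgemtautsakhim.
Apply vowel deletion: tsigatgemtautsakhim → tsigatgemtutsakhim.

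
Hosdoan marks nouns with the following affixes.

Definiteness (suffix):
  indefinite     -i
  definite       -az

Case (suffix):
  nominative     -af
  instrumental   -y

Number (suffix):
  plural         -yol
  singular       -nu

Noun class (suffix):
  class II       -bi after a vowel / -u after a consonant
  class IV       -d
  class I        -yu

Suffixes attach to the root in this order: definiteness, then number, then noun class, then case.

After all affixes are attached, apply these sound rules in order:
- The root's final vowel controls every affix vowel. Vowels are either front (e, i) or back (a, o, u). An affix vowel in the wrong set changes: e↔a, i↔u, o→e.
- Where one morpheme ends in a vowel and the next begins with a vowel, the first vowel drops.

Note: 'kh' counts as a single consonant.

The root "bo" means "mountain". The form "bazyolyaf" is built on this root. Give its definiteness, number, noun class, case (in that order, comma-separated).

definite, plural, class I, nominative

Segment: bo-az-yol-yu-af.
definiteness: -az → definite.
number: -yol → plural.
noun class: -yu → class I.
case: -af → nominative.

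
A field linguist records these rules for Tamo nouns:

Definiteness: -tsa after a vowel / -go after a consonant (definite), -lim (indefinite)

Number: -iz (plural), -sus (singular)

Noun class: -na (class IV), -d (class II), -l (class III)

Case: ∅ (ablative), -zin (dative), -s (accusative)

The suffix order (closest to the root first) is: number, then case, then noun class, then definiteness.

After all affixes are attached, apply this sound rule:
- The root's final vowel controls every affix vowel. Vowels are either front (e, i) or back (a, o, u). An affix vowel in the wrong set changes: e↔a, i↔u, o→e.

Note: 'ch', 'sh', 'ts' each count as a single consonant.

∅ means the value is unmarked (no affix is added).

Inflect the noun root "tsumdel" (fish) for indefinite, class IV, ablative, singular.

tsumdelsisnelim

Attach number singular -sus → tsumdelsus.
case = ablative: zero marking, form stays tsumdelsus.
Attach noun class class IV -na → tsumdelsusna.
Attach definiteness indefinite -lim → tsumdelsusnalim.
Apply vowel harmony: tsumdelsusnalim → tsumdelsisnelim.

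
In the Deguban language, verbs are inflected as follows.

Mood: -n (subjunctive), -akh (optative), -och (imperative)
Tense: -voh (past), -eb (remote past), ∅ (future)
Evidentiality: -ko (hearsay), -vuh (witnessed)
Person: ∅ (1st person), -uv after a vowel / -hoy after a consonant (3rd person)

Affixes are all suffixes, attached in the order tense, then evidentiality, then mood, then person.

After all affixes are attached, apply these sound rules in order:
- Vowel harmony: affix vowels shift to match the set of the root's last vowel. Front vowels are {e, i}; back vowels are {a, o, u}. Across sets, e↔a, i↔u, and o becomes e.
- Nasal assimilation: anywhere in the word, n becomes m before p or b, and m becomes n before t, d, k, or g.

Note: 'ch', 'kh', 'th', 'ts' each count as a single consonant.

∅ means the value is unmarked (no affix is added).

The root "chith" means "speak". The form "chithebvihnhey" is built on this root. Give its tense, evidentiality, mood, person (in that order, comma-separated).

Segment: chith-eb-vuh-n-hoy.
tense: -eb → remote past.
evidentiality: -vuh → witnessed.
mood: -n → subjunctive.
person: -uv/hoy → 3rd person.

remote past, witnessed, subjunctive, 3rd person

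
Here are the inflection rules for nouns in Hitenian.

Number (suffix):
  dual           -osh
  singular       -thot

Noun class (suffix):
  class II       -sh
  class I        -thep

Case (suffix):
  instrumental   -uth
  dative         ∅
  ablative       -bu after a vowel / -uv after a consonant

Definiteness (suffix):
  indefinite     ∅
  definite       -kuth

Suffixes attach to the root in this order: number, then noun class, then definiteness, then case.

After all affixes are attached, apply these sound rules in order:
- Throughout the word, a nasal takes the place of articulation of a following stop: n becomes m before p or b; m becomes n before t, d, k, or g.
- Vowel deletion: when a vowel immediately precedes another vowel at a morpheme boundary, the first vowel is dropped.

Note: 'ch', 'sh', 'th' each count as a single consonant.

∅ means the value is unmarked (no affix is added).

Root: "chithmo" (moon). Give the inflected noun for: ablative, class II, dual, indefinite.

Attach number dual -osh → chithmoosh.
Attach noun class class II -sh → chithmooshsh.
definiteness = indefinite: zero marking, form stays chithmooshsh.
Attach case ablative -uv (after consonant 'sh') → chithmooshshuv.
Nasal assimilation: no change.
Apply vowel deletion: chithmooshshuv → chithmoshshuv.

chithmoshshuv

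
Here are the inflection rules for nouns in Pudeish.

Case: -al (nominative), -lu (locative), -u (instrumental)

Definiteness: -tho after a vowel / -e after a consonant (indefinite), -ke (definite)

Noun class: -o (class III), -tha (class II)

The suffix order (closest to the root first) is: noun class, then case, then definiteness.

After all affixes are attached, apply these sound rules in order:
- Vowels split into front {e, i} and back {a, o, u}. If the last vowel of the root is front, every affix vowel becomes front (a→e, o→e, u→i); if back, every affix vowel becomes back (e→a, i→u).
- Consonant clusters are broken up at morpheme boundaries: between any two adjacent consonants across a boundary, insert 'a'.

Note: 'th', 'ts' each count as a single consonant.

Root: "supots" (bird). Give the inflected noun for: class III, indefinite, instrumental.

supotsoutho

Attach noun class class III -o → supotso.
Attach case instrumental -u → supotsou.
Attach definiteness indefinite -tho (after vowel 'u') → supotsoutho.
Vowel harmony: no change.
Epenthesis: no change.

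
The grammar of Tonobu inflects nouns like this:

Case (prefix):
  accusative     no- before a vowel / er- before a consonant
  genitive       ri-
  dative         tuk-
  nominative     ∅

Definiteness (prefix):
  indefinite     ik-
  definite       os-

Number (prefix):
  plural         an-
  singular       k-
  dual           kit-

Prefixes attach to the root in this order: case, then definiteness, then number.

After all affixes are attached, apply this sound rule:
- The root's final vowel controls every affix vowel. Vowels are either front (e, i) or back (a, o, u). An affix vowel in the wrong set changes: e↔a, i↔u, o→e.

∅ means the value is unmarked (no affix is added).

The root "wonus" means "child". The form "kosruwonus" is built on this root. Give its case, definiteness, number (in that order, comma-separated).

Segment: k-os-ri-wonus.
case: ri- → genitive.
definiteness: os- → definite.
number: k- → singular.

genitive, definite, singular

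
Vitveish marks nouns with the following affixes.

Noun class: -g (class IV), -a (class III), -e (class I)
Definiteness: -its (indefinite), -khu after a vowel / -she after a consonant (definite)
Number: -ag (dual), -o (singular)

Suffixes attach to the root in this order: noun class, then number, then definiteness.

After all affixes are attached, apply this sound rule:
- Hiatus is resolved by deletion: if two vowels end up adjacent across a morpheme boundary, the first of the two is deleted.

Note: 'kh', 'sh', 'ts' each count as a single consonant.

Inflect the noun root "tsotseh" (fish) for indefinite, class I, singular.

tsotsehits

Attach noun class class I -e → tsotsehe.
Attach number singular -o → tsotseheo.
Attach definiteness indefinite -its → tsotseheoits.
Apply vowel deletion: tsotseheoits → tsotsehits.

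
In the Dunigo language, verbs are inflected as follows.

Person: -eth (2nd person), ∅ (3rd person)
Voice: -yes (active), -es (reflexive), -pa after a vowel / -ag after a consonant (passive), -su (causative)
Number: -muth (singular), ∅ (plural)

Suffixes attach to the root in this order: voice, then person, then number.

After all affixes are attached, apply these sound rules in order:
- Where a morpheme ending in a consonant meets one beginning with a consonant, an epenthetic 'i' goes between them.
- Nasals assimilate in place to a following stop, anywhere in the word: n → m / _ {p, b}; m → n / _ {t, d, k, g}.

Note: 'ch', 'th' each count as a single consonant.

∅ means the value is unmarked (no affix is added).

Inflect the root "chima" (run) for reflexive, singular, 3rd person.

Attach voice reflexive -es → chimaes.
person = 3rd person: zero marking, form stays chimaes.
Attach number singular -muth → chimaesmuth.
Apply epenthesis: chimaesmuth → chimaesimuth.
Nasal assimilation: no change.

chimaesimuth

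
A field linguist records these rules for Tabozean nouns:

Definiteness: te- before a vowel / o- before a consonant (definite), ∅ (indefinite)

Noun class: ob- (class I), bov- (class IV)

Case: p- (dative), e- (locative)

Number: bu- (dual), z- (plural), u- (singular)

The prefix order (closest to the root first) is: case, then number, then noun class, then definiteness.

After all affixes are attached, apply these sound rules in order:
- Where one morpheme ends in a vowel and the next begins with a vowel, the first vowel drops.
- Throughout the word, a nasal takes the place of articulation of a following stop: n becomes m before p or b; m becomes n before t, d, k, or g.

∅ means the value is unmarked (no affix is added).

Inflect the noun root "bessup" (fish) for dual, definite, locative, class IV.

Attach case locative e- → ebessup.
Attach number dual bu- → buebessup.
Attach noun class class IV bov- → bovbuebessup.
Attach definiteness definite o- (before consonant 'b') → obovbuebessup.
Apply vowel deletion: obovbuebessup → obovbebessup.
Nasal assimilation: no change.

obovbebessup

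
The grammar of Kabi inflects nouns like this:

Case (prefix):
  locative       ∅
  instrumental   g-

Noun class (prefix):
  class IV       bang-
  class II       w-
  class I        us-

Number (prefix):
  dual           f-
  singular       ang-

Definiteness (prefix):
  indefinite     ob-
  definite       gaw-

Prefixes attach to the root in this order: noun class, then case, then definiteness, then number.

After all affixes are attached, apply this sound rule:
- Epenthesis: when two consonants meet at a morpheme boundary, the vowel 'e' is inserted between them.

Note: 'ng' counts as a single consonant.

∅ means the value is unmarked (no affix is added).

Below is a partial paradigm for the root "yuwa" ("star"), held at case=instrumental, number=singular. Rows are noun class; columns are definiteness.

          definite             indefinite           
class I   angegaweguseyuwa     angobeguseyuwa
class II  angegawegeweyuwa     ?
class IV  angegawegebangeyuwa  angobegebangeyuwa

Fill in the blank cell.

Attach noun class class II w- → wyuwa.
Attach case instrumental g- → gwyuwa.
Attach definiteness indefinite ob- → obgwyuwa.
Attach number singular ang- → angobgwyuwa.
Apply epenthesis: angobgwyuwa → angobegeweyuwa.

angobegeweyuwa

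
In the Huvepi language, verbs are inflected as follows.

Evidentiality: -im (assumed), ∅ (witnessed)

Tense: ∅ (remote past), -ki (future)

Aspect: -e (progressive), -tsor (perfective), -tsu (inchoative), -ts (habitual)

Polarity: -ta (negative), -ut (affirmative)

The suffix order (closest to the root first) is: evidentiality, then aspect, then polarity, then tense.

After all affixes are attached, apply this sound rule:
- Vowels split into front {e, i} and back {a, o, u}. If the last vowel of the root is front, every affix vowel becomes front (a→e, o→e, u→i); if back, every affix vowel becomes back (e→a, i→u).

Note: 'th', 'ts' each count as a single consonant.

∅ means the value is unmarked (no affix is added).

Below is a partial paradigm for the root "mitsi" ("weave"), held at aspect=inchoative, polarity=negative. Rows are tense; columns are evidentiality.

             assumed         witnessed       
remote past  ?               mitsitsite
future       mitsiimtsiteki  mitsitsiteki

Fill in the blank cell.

Attach evidentiality assumed -im → mitsiim.
Attach aspect inchoative -tsu → mitsiimtsu.
Attach polarity negative -ta → mitsiimtsuta.
tense = remote past: zero marking, form stays mitsiimtsuta.
Apply vowel harmony: mitsiimtsuta → mitsiimtsite.

mitsiimtsite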